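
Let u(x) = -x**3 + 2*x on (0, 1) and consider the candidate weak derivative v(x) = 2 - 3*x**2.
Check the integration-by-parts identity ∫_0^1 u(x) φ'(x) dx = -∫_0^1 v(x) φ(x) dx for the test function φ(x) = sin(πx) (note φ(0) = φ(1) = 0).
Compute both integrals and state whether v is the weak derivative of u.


LHS = (-12 - π^2)/π^3, RHS = (-12 - π^2)/π^3. Yes, v = u' weakly.

u(x) = -x**3 + 2*x, classical derivative u'(x) = 2 - 3*x**2.
φ(x) = sin(πx), so φ'(x) = π*cos(π*x).
Note φ(0) = φ(1) = 0, so the boundary term u·φ vanishes.
LHS = ∫_0^1 u(x) φ'(x) dx = ∫_0^1 (-π*x^3*cos(π*x) + 2*π*x*cos(π*x)) dx. Term by term:
  ∫_0^1 -π*x^3*cos(π*x) dx = -12/π^3 + 3/π;  ∫_0^1 2*π*x*cos(π*x) dx = -4/π.
Sum: -12/π^3 + 3/π − 4/π = (-12 - π^2)/π^3.
So LHS = (-12 - π^2)/π^3.
∫_0^1 v(x) φ(x) dx = ∫_0^1 (-3*x^2*sin(π*x) + 2*sin(π*x)) dx. Term by term:
  ∫_0^1 2*sin(π*x) dx = 4/π;  ∫_0^1 -3*x^2*sin(π*x) dx = -3/π + 12/π^3.
Sum: 4/π + -3/π + 12/π^3 = (π^2 + 12)/π^3.
So RHS = -∫_0^1 v(x) φ(x) dx = (-12 - π^2)/π^3.
LHS = RHS, so the identity holds for this test φ.
Moreover u is smooth here and v(x) = u'(x) = 2 - 3*x**2 pointwise, so the identity holds for every test function. Hence v is the weak derivative of u.


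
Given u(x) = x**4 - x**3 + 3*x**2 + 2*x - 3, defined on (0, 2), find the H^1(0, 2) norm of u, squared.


||u||_{H^1}^2 = 177406/315

The H^1 norm (squared) on an interval (0, L) is
  ||u||_{H^1}^2 = ∫_0^L u(x)^2 dx + ∫_0^L u'(x)^2 dx.
Compute u'(x) = 4*x**3 - 3*x**2 + 6*x + 2.
Then u(x)^2 = x**8 - 2*x**7 + 7*x**6 - 2*x**5 - x**4 + 18*x**3 - 14*x**2 - 12*x + 9 and u'(x)^2 = 16*x**6 - 24*x**5 + 57*x**4 - 20*x**3 + 24*x**2 + 24*x + 4.
Integrate each monomial from 0 to 2 using ∫_0^2 c·x^n dx = c·2^(n+1)/(n+1):
  ∫_0^2 u(x)^2 dx = ∫_0^2 (x^8 - 2*x^7 + 7*x^6 - 2*x^5 - x^4 + 18*x^3 - 14*x^2 - 12*x + 9) dx. Term by term:
    ∫_0^2 x^8 dx = 512/9;  ∫_0^2 -2*x^7 dx = -64;  ∫_0^2 7*x^6 dx = 128;
    ∫_0^2 -2*x^5 dx = -64/3;  ∫_0^2 -x^4 dx = -32/5;  ∫_0^2 18*x^3 dx = 72;
    ∫_0^2 -14*x^2 dx = -112/3;  ∫_0^2 -12*x dx = -24;  ∫_0^2 9 dx = 18.
  Sum: 512/9 − 64 + 128 − 64/3 − 32/5 + 72 − 112/3 − 24 + 18 = 5482/45.
  ∫_0^2 u'(x)^2 dx = ∫_0^2 (16*x^6 - 24*x^5 + 57*x^4 - 20*x^3 + 24*x^2 + 24*x + 4) dx. Term by term:
    ∫_0^2 16*x^6 dx = 2048/7;  ∫_0^2 -24*x^5 dx = -256;  ∫_0^2 57*x^4 dx = 1824/5;
    ∫_0^2 -20*x^3 dx = -80;  ∫_0^2 24*x^2 dx = 64;  ∫_0^2 24*x dx = 48;
    ∫_0^2 4 dx = 8.
  Sum: 2048/7 − 256 + 1824/5 − 80 + 64 + 48 + 8 = 15448/35.
Adding: ||u||_{H^1}^2 = 5482/45 + 15448/35 = 177406/315.


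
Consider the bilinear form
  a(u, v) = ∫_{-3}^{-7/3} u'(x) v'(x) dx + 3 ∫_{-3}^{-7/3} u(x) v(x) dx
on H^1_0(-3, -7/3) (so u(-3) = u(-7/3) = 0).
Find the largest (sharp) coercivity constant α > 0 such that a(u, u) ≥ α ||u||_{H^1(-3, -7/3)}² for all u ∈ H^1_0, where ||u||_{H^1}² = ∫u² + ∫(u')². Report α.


α = 1

Coercivity of a(·,·) on H^1_0(-3, -7/3) means a(u, u) ≥ α ||u||_{H^1}² for every u ∈ H^1_0.
The interval has length L = 2/3, and Poincaré/coercivity depend only on L. Here a(u, u) = ∫(u')² + (3)·∫u².
Here c = 3 ≥ 1, so a(u,u) = ∫(u')² + c∫u² ≥ ∫(u')² + ∫u² = ||u||_{H^1}², i.e. α = 1 works. No larger α is possible: a(u,u) ≥ α||u||_{H^1}² means (1−α)∫(u')² ≥ (α−c)∫u², and for the modes u_n = sin(nπ(x−x₀)/L) (x₀ the left endpoint) one has ∫u_n²/∫(u_n')² = (L/(nπ))² → 0, so a(u_n,u_n)/||u_n||_{H^1}² → 1. Hence the optimal constant is α = 1.
Therefore α = 1.


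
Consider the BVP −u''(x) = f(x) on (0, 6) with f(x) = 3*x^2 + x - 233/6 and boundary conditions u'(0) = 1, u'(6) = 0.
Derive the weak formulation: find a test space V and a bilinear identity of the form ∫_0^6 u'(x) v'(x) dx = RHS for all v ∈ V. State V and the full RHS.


V = H^1(0, 6) (v unrestricted at boundary; u is determined up to an additive constant); weak form: ∫_0^6 u'v' dx = ∫_0^6 (3*x^2 + x - 233/6) v dx − v(0) for all v ∈ V.

Multiply both sides by a test function v and integrate from 0 to 6:
  ∫_0^6 −u''(x) v(x) dx = ∫_0^6 f(x) v(x) dx.
Integrate the LHS by parts once:
  ∫_0^6 −u'' v dx = −[u'(x) v(x)]_0^6 + ∫_0^6 u'(x) v'(x) dx.
Thus ∫_0^6 u'(x) v'(x) dx = ∫_0^6 f(x) v(x) dx + [u'(x) v(x)]_0^6.
Choose V so that boundary terms are either known or forced to vanish.
u has inhomogeneous Neumann u'(0) = 1, u'(6) = 0. [u' v]_0^6 = (0)·v(6) − (1)·v(0) = − v(0). Take V = H^1(0, 6); boundary term becomes part of RHS.
Weak formulation: find u (satisfying any essential BC) such that ∫_0^6 u'(x) v'(x) dx = ∫_0^6 f v dx − v(0) for all v ∈ V (Neumann data are natural BCs: they enter the RHS as boundary terms).
Substituting f(x) = 3*x^2 + x - 233/6, the right-hand side is ∫_0^6 (3*x^2 + x - 233/6) v dx − v(0).
Compatibility check (pure Neumann): taking v ≡ 1 ∈ V gives 0 = ∫_0^6 f dx + (0) − (1), i.e. ∫_0^6 f dx must equal u'(0) − u'(6) = 1. Indeed ∫_0^6 (3*x^2 + x - 233/6) dx = 1, so the data are compatible. The solution is then unique only up to an additive constant (fix it e.g. by requiring ∫_0^6 u dx = 0).


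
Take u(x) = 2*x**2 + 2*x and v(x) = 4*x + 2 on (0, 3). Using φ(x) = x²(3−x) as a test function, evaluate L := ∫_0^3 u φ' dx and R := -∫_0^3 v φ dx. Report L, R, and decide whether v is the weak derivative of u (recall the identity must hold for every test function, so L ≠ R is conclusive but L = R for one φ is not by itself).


LHS = -621/10, RHS = -621/10. Yes, v = u' weakly.

u(x) = 2*x**2 + 2*x, classical derivative u'(x) = 4*x + 2.
φ(x) = x²(3−x), so φ'(x) = 3*x*(2 - x).
Note φ(0) = φ(3) = 0, so the boundary term u·φ vanishes.
LHS = ∫_0^3 u(x) φ'(x) dx = ∫_0^3 (-6*x^4 + 6*x^3 + 12*x^2) dx. Term by term:
  ∫_0^3 -6*x^4 dx = -1458/5;  ∫_0^3 6*x^3 dx = 243/2;  ∫_0^3 12*x^2 dx = 108.
Sum: -1458/5 + 243/2 + 108 = -621/10.
So LHS = -621/10.
∫_0^3 v(x) φ(x) dx = ∫_0^3 (-4*x^4 + 10*x^3 + 6*x^2) dx. Term by term:
  ∫_0^3 -4*x^4 dx = -972/5;  ∫_0^3 10*x^3 dx = 405/2;  ∫_0^3 6*x^2 dx = 54.
Sum: -972/5 + 405/2 + 54 = 621/10.
So RHS = -∫_0^3 v(x) φ(x) dx = -621/10.
LHS = RHS, so the identity holds for this test φ.
Moreover u is smooth here and v(x) = u'(x) = 4*x + 2 pointwise, so the identity holds for every test function. Hence v is the weak derivative of u.


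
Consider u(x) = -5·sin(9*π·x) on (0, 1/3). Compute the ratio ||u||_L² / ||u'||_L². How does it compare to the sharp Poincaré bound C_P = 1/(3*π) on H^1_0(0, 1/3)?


||u||_L² / ||u'||_L² = 1/(9*π) < C_P = 1/(3*π).

u(x) = -5·sin(9*π·x), so u'(x) = -45*π*cos(9*π*x).
Writing u(x) = A·sin(kπx/L) with A = -5 and k = 3, use ∫_0^L sin²(kπx/L) dx = L/2 and ∫_0^L cos²(kπx/L) dx = L/2.
u² = 25·sin²(9*π·x) and (u')² = 2025*π^2·cos²(9*π·x), and each of sin², cos² integrates to L/2 = 1/6 over (0, 1/3).
∫_0^1/3 u² dx = 25/6, so ||u||_L² = 5*sqrt(6)/6.
∫_0^1/3 (u')² dx = 675*π^2/2, so ||u'||_L² = 15*sqrt(6)*π/2.
Ratio ||u||_L² / ||u'||_L² = 1/(9*π).
Sharp Poincaré constant on H^1_0(0, 1/3) is C_P = L/π = 1/(3*π), achieved by sin(3*π·x).
This is the k = 3 harmonic; the ratio L/(kπ) is strictly less than C_P = L/π, consistent with the sharp inequality ||u||_L² ≤ C_P ||u'||_L².


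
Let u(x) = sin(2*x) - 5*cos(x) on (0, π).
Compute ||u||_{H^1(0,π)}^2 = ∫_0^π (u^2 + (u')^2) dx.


||u||_{H^1(0,π)}^2 = -80/3 + 55*π/2

u'(x) = 5*sin(x) + 2*cos(2*x).
Expand u² and (u')² and integrate term by term on (0, π), using: for integers n ≥ 1, ∫_0^π sin²(nx) dx = ∫_0^π cos²(nx) dx = π/2; for n ≠ n', ∫_0^π sin(nx)sin(n'x) dx = ∫_0^π cos(nx)cos(n'x) dx = 0; and by product-to-sum, ∫_0^π sin(nx)cos(n'x) dx = ½∫_0^π [sin((n+n')x) + sin((n−n')x)] dx, which is 0 when n+n' is even and 2n/(n²−n'²) when n+n' is odd (it need not vanish on (0, π)).
  u² squared terms: (-5)²·∫cos(x)² dx = 25·π/2 = 25*π/2;  (1)²·∫sin(2x)² dx = 1·π/2 = π/2.
  u² cross terms: 2·(-5)·(1)·∫cos(x)·sin(2x) dx = -10·(4/3) = -40/3.
  So ∫_0^π u² dx = 25*π/2 + π/2 − 40/3 = -40/3 + 13*π.
  (u')² squared terms: (2)²·∫cos(2x)² dx = 4·π/2 = 2*π;  (5)²·∫sin(x)² dx = 25·π/2 = 25*π/2.
  (u')² cross terms: 2·(2)·(5)·∫cos(2x)·sin(x) dx = 20·(-2/3) = -40/3.
  So ∫_0^π (u')² dx = 2*π + 25*π/2 − 40/3 = -40/3 + 29*π/2.
||u||_{H^1}^2 = (-40/3 + 13*π) + (-40/3 + 29*π/2) = -80/3 + 55*π/2.


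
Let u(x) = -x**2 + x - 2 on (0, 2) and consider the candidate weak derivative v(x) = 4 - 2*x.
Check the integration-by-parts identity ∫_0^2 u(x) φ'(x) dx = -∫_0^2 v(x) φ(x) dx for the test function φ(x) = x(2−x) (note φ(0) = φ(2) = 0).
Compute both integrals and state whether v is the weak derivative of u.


LHS = 4/3, RHS = -8/3. No, v is not the weak derivative of u.

u(x) = -x**2 + x - 2, classical derivative u'(x) = 1 - 2*x.
φ(x) = x(2−x), so φ'(x) = 2 - 2*x.
Note φ(0) = φ(2) = 0, so the boundary term u·φ vanishes.
LHS = ∫_0^2 u(x) φ'(x) dx = ∫_0^2 (2*x^3 - 4*x^2 + 6*x - 4) dx. Term by term:
  ∫_0^2 2*x^3 dx = 8;  ∫_0^2 -4*x^2 dx = -32/3;  ∫_0^2 6*x dx = 12;
  ∫_0^2 -4 dx = -8.
Sum: 8 − 32/3 + 12 − 8 = 4/3.
So LHS = 4/3.
∫_0^2 v(x) φ(x) dx = ∫_0^2 (2*x^3 - 8*x^2 + 8*x) dx. Term by term:
  ∫_0^2 2*x^3 dx = 8;  ∫_0^2 -8*x^2 dx = -64/3;  ∫_0^2 8*x dx = 16.
Sum: 8 − 64/3 + 16 = 8/3.
So RHS = -∫_0^2 v(x) φ(x) dx = -8/3.
LHS − RHS = 4 ≠ 0, so the identity fails.
(For a valid weak derivative the identity must hold for EVERY test function, in particular this one. The failure shows v is NOT the weak derivative of u.)
Correct weak derivative would be u'(x) = 1 - 2*x.


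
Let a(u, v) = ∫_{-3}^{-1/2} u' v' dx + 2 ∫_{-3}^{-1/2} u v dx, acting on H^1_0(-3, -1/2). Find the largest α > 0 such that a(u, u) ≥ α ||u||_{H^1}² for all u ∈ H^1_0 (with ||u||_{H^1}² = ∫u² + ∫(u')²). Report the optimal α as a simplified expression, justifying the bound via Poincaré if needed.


α = 1

Coercivity of a(·,·) on H^1_0(-3, -1/2) means a(u, u) ≥ α ||u||_{H^1}² for every u ∈ H^1_0.
The interval has length L = 5/2, and Poincaré/coercivity depend only on L. Here a(u, u) = ∫(u')² + (2)·∫u².
Here c = 2 ≥ 1, so a(u,u) = ∫(u')² + c∫u² ≥ ∫(u')² + ∫u² = ||u||_{H^1}², i.e. α = 1 works. No larger α is possible: a(u,u) ≥ α||u||_{H^1}² means (1−α)∫(u')² ≥ (α−c)∫u², and for the modes u_n = sin(nπ(x−x₀)/L) (x₀ the left endpoint) one has ∫u_n²/∫(u_n')² = (L/(nπ))² → 0, so a(u_n,u_n)/||u_n||_{H^1}² → 1. Hence the optimal constant is α = 1.
Therefore α = 1.


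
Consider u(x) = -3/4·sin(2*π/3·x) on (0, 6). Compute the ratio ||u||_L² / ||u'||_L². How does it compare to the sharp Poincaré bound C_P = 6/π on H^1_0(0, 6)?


||u||_L² / ||u'||_L² = 3/(2*π) < C_P = 6/π.

u(x) = -3/4·sin(2*π/3·x), so u'(x) = -π*cos(2*π*x/3)/2.
Writing u(x) = A·sin(kπx/L) with A = -3/4 and k = 4, use ∫_0^L sin²(kπx/L) dx = L/2 and ∫_0^L cos²(kπx/L) dx = L/2.
u² = 9/16·sin²(2*π/3·x) and (u')² = π^2/4·cos²(2*π/3·x), and each of sin², cos² integrates to L/2 = 3 over (0, 6).
∫_0^6 u² dx = 27/16, so ||u||_L² = 3*sqrt(3)/4.
∫_0^6 (u')² dx = 3*π^2/4, so ||u'||_L² = sqrt(3)*π/2.
Ratio ||u||_L² / ||u'||_L² = 3/(2*π).
Sharp Poincaré constant on H^1_0(0, 6) is C_P = L/π = 6/π, achieved by sin(π/6·x).
This is the k = 4 harmonic; the ratio L/(kπ) is strictly less than C_P = L/π, consistent with the sharp inequality ||u||_L² ≤ C_P ||u'||_L².


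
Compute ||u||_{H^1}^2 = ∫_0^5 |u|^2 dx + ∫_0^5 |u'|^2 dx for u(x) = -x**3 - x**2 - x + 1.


||u||_{H^1}^2 = 549235/21

The H^1 norm (squared) on an interval (0, L) is
  ||u||_{H^1}^2 = ∫_0^L u(x)^2 dx + ∫_0^L u'(x)^2 dx.
Compute u'(x) = -3*x**2 - 2*x - 1.
Then u(x)^2 = x**6 + 2*x**5 + 3*x**4 - x**2 - 2*x + 1 and u'(x)^2 = 9*x**4 + 12*x**3 + 10*x**2 + 4*x + 1.
Integrate each monomial from 0 to 5 using ∫_0^5 c·x^n dx = c·5^(n+1)/(n+1):
  ∫_0^5 u(x)^2 dx = ∫_0^5 (x^6 + 2*x^5 + 3*x^4 - x^2 - 2*x + 1) dx. Term by term:
    ∫_0^5 x^6 dx = 78125/7;  ∫_0^5 2*x^5 dx = 15625/3;  ∫_0^5 3*x^4 dx = 1875;
    ∫_0^5 -x^2 dx = -125/3;  ∫_0^5 -2*x dx = -25;  ∫_0^5 1 dx = 5.
  Sum: 78125/7 + 15625/3 + 1875 − 125/3 − 25 + 5 = 381830/21.
  ∫_0^5 u'(x)^2 dx = ∫_0^5 (9*x^4 + 12*x^3 + 10*x^2 + 4*x + 1) dx. Term by term:
    ∫_0^5 9*x^4 dx = 5625;  ∫_0^5 12*x^3 dx = 1875;  ∫_0^5 10*x^2 dx = 1250/3;
    ∫_0^5 4*x dx = 50;  ∫_0^5 1 dx = 5.
  Sum: 5625 + 1875 + 1250/3 + 50 + 5 = 23915/3.
Adding: ||u||_{H^1}^2 = 381830/21 + 23915/3 = 549235/21.


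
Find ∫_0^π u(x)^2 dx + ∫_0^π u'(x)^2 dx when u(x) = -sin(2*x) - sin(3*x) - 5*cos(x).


||u||_{H^1(0,π)}^2 = 80/3 + 65*π/2

u'(x) = 5*sin(x) - 2*cos(2*x) - 3*cos(3*x).
Expand u² and (u')² and integrate term by term on (0, π), using: for integers n ≥ 1, ∫_0^π sin²(nx) dx = ∫_0^π cos²(nx) dx = π/2; for n ≠ n', ∫_0^π sin(nx)sin(n'x) dx = ∫_0^π cos(nx)cos(n'x) dx = 0; and by product-to-sum, ∫_0^π sin(nx)cos(n'x) dx = ½∫_0^π [sin((n+n')x) + sin((n−n')x)] dx, which is 0 when n+n' is even and 2n/(n²−n'²) when n+n' is odd (it need not vanish on (0, π)).
  u² squared terms: (-1)²·∫sin(2x)² dx = 1·π/2 = π/2;  (-1)²·∫sin(3x)² dx = 1·π/2 = π/2;  (-5)²·∫cos(x)² dx = 25·π/2 = 25*π/2.
  u² cross terms: 2·(-1)·(-1)·∫sin(2x)·sin(3x) dx = 2·(0) = 0;  2·(-1)·(-5)·∫sin(2x)·cos(x) dx = 10·(4/3) = 40/3;  2·(-1)·(-5)·∫sin(3x)·cos(x) dx = 10·(0) = 0.
  So ∫_0^π u² dx = π/2 + π/2 + 25*π/2 + 0 + 40/3 + 0 = 40/3 + 27*π/2.
  (u')² squared terms: (-3)²·∫cos(3x)² dx = 9·π/2 = 9*π/2;  (-2)²·∫cos(2x)² dx = 4·π/2 = 2*π;  (5)²·∫sin(x)² dx = 25·π/2 = 25*π/2.
  (u')² cross terms: 2·(-3)·(-2)·∫cos(3x)·cos(2x) dx = 12·(0) = 0;  2·(-3)·(5)·∫cos(3x)·sin(x) dx = -30·(0) = 0;  2·(-2)·(5)·∫cos(2x)·sin(x) dx = -20·(-2/3) = 40/3.
  So ∫_0^π (u')² dx = 9*π/2 + 2*π + 25*π/2 + 0 + 0 + 40/3 = 40/3 + 19*π.
||u||_{H^1}^2 = (40/3 + 27*π/2) + (40/3 + 19*π) = 80/3 + 65*π/2.


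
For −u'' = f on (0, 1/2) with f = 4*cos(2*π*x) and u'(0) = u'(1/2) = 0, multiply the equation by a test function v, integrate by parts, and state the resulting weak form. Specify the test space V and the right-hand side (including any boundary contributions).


V = H^1(0, 1/2) (no boundary constraint on v; u is determined up to an additive constant); weak form: ∫_0^1/2 u'v' dx = ∫_0^1/2 (4*cos(2*π*x)) v dx for all v ∈ V.

Multiply both sides by a test function v and integrate from 0 to 1/2:
  ∫_0^1/2 −u''(x) v(x) dx = ∫_0^1/2 f(x) v(x) dx.
Integrate the LHS by parts once:
  ∫_0^1/2 −u'' v dx = −[u'(x) v(x)]_0^1/2 + ∫_0^1/2 u'(x) v'(x) dx.
Thus ∫_0^1/2 u'(x) v'(x) dx = ∫_0^1/2 f(x) v(x) dx + [u'(x) v(x)]_0^1/2.
Choose V so that boundary terms are either known or forced to vanish.
u has homogeneous Neumann: u'(0) = u'(1/2) = 0. So [u' v]_0^1/2 = 0·v(1/2) − 0·v(0) = 0 for any v; take V = H^1(0, 1/2).
Weak formulation: find u (satisfying any essential BC) such that ∫_0^1/2 u'(x) v'(x) dx = ∫_0^1/2 f v dx for all v ∈ V (homogeneous Neumann, so boundary terms vanish).
Substituting f(x) = 4*cos(2*π*x), the right-hand side is ∫_0^1/2 (4*cos(2*π*x)) v dx.
Compatibility check (pure Neumann): taking v ≡ 1 ∈ V gives 0 = ∫_0^1/2 f dx + (0) − (0), i.e. ∫_0^1/2 f dx must equal u'(0) − u'(1/2) = 0. Indeed ∫_0^1/2 (4*cos(2*π*x)) dx = 0, so the data are compatible. The solution is then unique only up to an additive constant (fix it e.g. by requiring ∫_0^1/2 u dx = 0).


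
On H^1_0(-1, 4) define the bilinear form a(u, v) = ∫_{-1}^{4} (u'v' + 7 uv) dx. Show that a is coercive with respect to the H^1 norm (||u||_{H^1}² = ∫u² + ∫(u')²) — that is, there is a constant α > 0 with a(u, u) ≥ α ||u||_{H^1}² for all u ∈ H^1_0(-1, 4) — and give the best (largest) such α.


α = 1

Coercivity of a(·,·) on H^1_0(-1, 4) means a(u, u) ≥ α ||u||_{H^1}² for every u ∈ H^1_0.
The interval has length L = 5, and Poincaré/coercivity depend only on L. Here a(u, u) = ∫(u')² + (7)·∫u².
Here c = 7 ≥ 1, so a(u,u) = ∫(u')² + c∫u² ≥ ∫(u')² + ∫u² = ||u||_{H^1}², i.e. α = 1 works. No larger α is possible: a(u,u) ≥ α||u||_{H^1}² means (1−α)∫(u')² ≥ (α−c)∫u², and for the modes u_n = sin(nπ(x−x₀)/L) (x₀ the left endpoint) one has ∫u_n²/∫(u_n')² = (L/(nπ))² → 0, so a(u_n,u_n)/||u_n||_{H^1}² → 1. Hence the optimal constant is α = 1.
Therefore α = 1.


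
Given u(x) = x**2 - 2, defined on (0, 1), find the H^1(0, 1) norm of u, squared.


||u||_{H^1}^2 = 21/5

The H^1 norm (squared) on an interval (0, L) is
  ||u||_{H^1}^2 = ∫_0^L u(x)^2 dx + ∫_0^L u'(x)^2 dx.
Compute u'(x) = 2*x.
Then u(x)^2 = x**4 - 4*x**2 + 4 and u'(x)^2 = 4*x**2.
Integrate each monomial from 0 to 1 using ∫_0^1 c·x^n dx = c·1^(n+1)/(n+1):
  ∫_0^1 u(x)^2 dx = ∫_0^1 (x^4 - 4*x^2 + 4) dx. Term by term:
    ∫_0^1 x^4 dx = 1/5;  ∫_0^1 -4*x^2 dx = -4/3;  ∫_0^1 4 dx = 4.
  Sum: 1/5 − 4/3 + 4 = 43/15.
  ∫_0^1 u'(x)^2 dx = ∫_0^1 (4*x^2) dx. Term by term:
    ∫_0^1 4*x^2 dx = 4/3.
Adding: ||u||_{H^1}^2 = 43/15 + 4/3 = 21/5.


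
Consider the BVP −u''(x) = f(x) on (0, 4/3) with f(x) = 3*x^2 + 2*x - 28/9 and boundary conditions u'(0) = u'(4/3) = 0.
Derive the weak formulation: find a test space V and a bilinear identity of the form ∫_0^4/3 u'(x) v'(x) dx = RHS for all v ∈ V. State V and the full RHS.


V = H^1(0, 4/3) (no boundary constraint on v; u is determined up to an additive constant); weak form: ∫_0^4/3 u'v' dx = ∫_0^4/3 (3*x^2 + 2*x - 28/9) v dx for all v ∈ V.

Multiply both sides by a test function v and integrate from 0 to 4/3:
  ∫_0^4/3 −u''(x) v(x) dx = ∫_0^4/3 f(x) v(x) dx.
Integrate the LHS by parts once:
  ∫_0^4/3 −u'' v dx = −[u'(x) v(x)]_0^4/3 + ∫_0^4/3 u'(x) v'(x) dx.
Thus ∫_0^4/3 u'(x) v'(x) dx = ∫_0^4/3 f(x) v(x) dx + [u'(x) v(x)]_0^4/3.
Choose V so that boundary terms are either known or forced to vanish.
u has homogeneous Neumann: u'(0) = u'(4/3) = 0. So [u' v]_0^4/3 = 0·v(4/3) − 0·v(0) = 0 for any v; take V = H^1(0, 4/3).
Weak formulation: find u (satisfying any essential BC) such that ∫_0^4/3 u'(x) v'(x) dx = ∫_0^4/3 f v dx for all v ∈ V (homogeneous Neumann, so boundary terms vanish).
Substituting f(x) = 3*x^2 + 2*x - 28/9, the right-hand side is ∫_0^4/3 (3*x^2 + 2*x - 28/9) v dx.
Compatibility check (pure Neumann): taking v ≡ 1 ∈ V gives 0 = ∫_0^4/3 f dx + (0) − (0), i.e. ∫_0^4/3 f dx must equal u'(0) − u'(4/3) = 0. Indeed ∫_0^4/3 (3*x^2 + 2*x - 28/9) dx = 0, so the data are compatible. The solution is then unique only up to an additive constant (fix it e.g. by requiring ∫_0^4/3 u dx = 0).


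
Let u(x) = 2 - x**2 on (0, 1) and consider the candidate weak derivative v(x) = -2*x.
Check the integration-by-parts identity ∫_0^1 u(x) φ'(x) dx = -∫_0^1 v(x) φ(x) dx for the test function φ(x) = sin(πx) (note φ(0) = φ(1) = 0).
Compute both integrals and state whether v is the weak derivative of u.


LHS = 2/π, RHS = 2/π. Yes, v = u' weakly.

u(x) = 2 - x**2, classical derivative u'(x) = -2*x.
φ(x) = sin(πx), so φ'(x) = π*cos(π*x).
Note φ(0) = φ(1) = 0, so the boundary term u·φ vanishes.
LHS = ∫_0^1 u(x) φ'(x) dx = ∫_0^1 (-π*x^2*cos(π*x) + 2*π*cos(π*x)) dx. Term by term:
  ∫_0^1 2*π*cos(π*x) dx = 0;  ∫_0^1 -π*x^2*cos(π*x) dx = 2/π.
Sum: 0 + 2/π = 2/π.
So LHS = 2/π.
∫_0^1 v(x) φ(x) dx = ∫_0^1 (-2*x*sin(π*x)) dx. Term by term:
  ∫_0^1 -2*x*sin(π*x) dx = -2/π.
So RHS = -∫_0^1 v(x) φ(x) dx = 2/π.
LHS = RHS, so the identity holds for this test φ.
Moreover u is smooth here and v(x) = u'(x) = -2*x pointwise, so the identity holds for every test function. Hence v is the weak derivative of u.


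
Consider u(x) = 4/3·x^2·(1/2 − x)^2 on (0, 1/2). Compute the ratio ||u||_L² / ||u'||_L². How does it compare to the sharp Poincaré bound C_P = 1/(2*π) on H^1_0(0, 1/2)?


||u||_L² / ||u'||_L² = sqrt(3)/12 < C_P = 1/(2*π).

u(x) = 4/3·x^2·(1/2 − x)^2, so u'(x) = 2*x*(2*x - 1)*(4*x - 1)/3.
u(x) = 4/3·x^2·(1/2 − x)^2 vanishes at x = 0 and x = 1/2, so u ∈ H^1_0(0, 1/2). Differentiate via the product rule and integrate the resulting polynomials term by term.
  ∫_0^1/2 u² dx = ∫_0^1/2 (16*x^8/9 - 32*x^7/9 + 8*x^6/3 - 8*x^5/9 + x^4/9) dx. Term by term:
    ∫_0^1/2 16*x^8/9 dx = 1/2592;  ∫_0^1/2 -32*x^7/9 dx = -1/576;  ∫_0^1/2 8*x^6/3 dx = 1/336;
    ∫_0^1/2 -8*x^5/9 dx = -1/432;  ∫_0^1/2 x^4/9 dx = 1/1440.
  Sum: 1/2592 − 1/576 + 1/336 − 1/432 + 1/1440 = 1/181440.
  ∫_0^1/2 (u')² dx = ∫_0^1/2 (256*x^6/9 - 128*x^5/3 + 208*x^4/9 - 16*x^3/3 + 4*x^2/9) dx. Term by term:
    ∫_0^1/2 256*x^6/9 dx = 2/63;  ∫_0^1/2 -128*x^5/3 dx = -1/9;  ∫_0^1/2 208*x^4/9 dx = 13/90;
    ∫_0^1/2 -16*x^3/3 dx = -1/12;  ∫_0^1/2 4*x^2/9 dx = 1/54.
  Sum: 2/63 − 1/9 + 13/90 − 1/12 + 1/54 = 1/3780.
∫_0^1/2 u² dx = 1/181440, so ||u||_L² = sqrt(35)/2520.
∫_0^1/2 (u')² dx = 1/3780, so ||u'||_L² = sqrt(105)/630.
Ratio ||u||_L² / ||u'||_L² = sqrt(3)/12.
Sharp Poincaré constant on H^1_0(0, 1/2) is C_P = L/π = 1/(2*π), achieved by sin(2*π·x).
A polynomial bump cannot attain the sharp Poincaré constant (only the first sine eigenfunction does), so the ratio is strictly less than C_P, consistent with ||u||_L² ≤ C_P ||u'||_L².


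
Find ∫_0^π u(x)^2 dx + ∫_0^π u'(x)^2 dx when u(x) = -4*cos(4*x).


||u||_{H^1(0,π)}^2 = 136*π

u'(x) = 16*sin(4*x).
Expand u² and (u')² and integrate term by term on (0, π), using: for integers n ≥ 1, ∫_0^π sin²(nx) dx = ∫_0^π cos²(nx) dx = π/2; for n ≠ n', ∫_0^π sin(nx)sin(n'x) dx = ∫_0^π cos(nx)cos(n'x) dx = 0; and by product-to-sum, ∫_0^π sin(nx)cos(n'x) dx = ½∫_0^π [sin((n+n')x) + sin((n−n')x)] dx, which is 0 when n+n' is even and 2n/(n²−n'²) when n+n' is odd (it need not vanish on (0, π)).
  u² squared terms: (-4)²·∫cos(4x)² dx = 16·π/2 = 8*π.
  So ∫_0^π u² dx = 8*π.
  (u')² squared terms: (16)²·∫sin(4x)² dx = 256·π/2 = 128*π.
  So ∫_0^π (u')² dx = 128*π.
||u||_{H^1}^2 = (8*π) + (128*π) = 136*π.


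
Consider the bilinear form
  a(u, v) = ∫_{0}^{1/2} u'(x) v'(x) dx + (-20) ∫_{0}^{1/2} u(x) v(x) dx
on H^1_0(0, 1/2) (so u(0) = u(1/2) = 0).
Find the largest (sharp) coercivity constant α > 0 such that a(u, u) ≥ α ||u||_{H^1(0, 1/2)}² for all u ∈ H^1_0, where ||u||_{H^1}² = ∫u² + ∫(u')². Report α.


α = 4*(-5 + π^2)/(1 + 4*π^2)

Coercivity of a(·,·) on H^1_0(0, 1/2) means a(u, u) ≥ α ||u||_{H^1}² for every u ∈ H^1_0.
The interval has length L = 1/2, and Poincaré/coercivity depend only on L. Here a(u, u) = ∫(u')² + (-20)·∫u².
Here c = -20 < 0 with |c| < (π/L)² = 4*π^2, so coercivity still holds. The condition a(u,u) ≥ α||u||_{H^1}² reads (1−α)∫(u')² ≥ (α−c)∫u². Any admissible α is ≤ 1 (rapidly oscillating u have ∫u²/∫(u')² → 0), and α = 1 would force 0 ≥ (1−c)∫u², impossible since c < 1; so 1−α > 0. By the sharp Poincaré inequality on H^1_0 of an interval of length L, ∫(u')² ≥ (π/L)²∫u² with equality for the first sine mode sin(π(x−x₀)/L) (x₀ the left endpoint), so the inequality holds for all u iff (1−α)(π/L)² ≥ α − c, i.e. α ≤ ((π/L)² + c)/((π/L)² + 1) = (1 + c(L/π)²)/(1 + (L/π)²). (Direct route, valid since c ≤ 0: Poincaré gives c∫u² ≥ c(L/π)²∫(u')², so a(u,u) ≥ (1 + c(L/π)²)∫(u')², while ||u||_{H^1}² ≤ (1 + (L/π)²)∫(u')²; dividing yields the same α.) With (π/L)² = 4*π^2 and c = -20, the largest admissible constant is α = ((π/L)² + c)/((π/L)² + 1).
Simplifying, α = 4*(-5 + π^2)/(1 + 4*π^2).


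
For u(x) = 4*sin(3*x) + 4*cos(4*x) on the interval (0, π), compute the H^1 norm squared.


||u||_{H^1(0,π)}^2 = -3264/7 + 216*π

u'(x) = -16*sin(4*x) + 12*cos(3*x).
Expand u² and (u')² and integrate term by term on (0, π), using: for integers n ≥ 1, ∫_0^π sin²(nx) dx = ∫_0^π cos²(nx) dx = π/2; for n ≠ n', ∫_0^π sin(nx)sin(n'x) dx = ∫_0^π cos(nx)cos(n'x) dx = 0; and by product-to-sum, ∫_0^π sin(nx)cos(n'x) dx = ½∫_0^π [sin((n+n')x) + sin((n−n')x)] dx, which is 0 when n+n' is even and 2n/(n²−n'²) when n+n' is odd (it need not vanish on (0, π)).
  u² squared terms: (4)²·∫cos(4x)² dx = 16·π/2 = 8*π;  (4)²·∫sin(3x)² dx = 16·π/2 = 8*π.
  u² cross terms: 2·(4)·(4)·∫cos(4x)·sin(3x) dx = 32·(-6/7) = -192/7.
  So ∫_0^π u² dx = 8*π + 8*π − 192/7 = -192/7 + 16*π.
  (u')² squared terms: (-16)²·∫sin(4x)² dx = 256·π/2 = 128*π;  (12)²·∫cos(3x)² dx = 144·π/2 = 72*π.
  (u')² cross terms: 2·(-16)·(12)·∫sin(4x)·cos(3x) dx = -384·(8/7) = -3072/7.
  So ∫_0^π (u')² dx = 128*π + 72*π − 3072/7 = -3072/7 + 200*π.
||u||_{H^1}^2 = (-192/7 + 16*π) + (-3072/7 + 200*π) = -3264/7 + 216*π.


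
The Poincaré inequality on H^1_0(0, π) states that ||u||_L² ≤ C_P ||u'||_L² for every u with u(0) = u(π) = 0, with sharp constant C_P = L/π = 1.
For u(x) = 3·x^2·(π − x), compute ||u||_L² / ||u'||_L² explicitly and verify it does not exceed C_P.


||u||_L² / ||u'||_L² = sqrt(14)*π/14 < C_P = 1.

u(x) = 3·x^2·(π − x), so u'(x) = 3*x*(-3*x + 2*π).
u(x) = 3·x^2·(π − x) vanishes at x = 0 and x = π, so u ∈ H^1_0(0, π). Differentiate via the product rule and integrate the resulting polynomials term by term.
  ∫_0^π u² dx = ∫_0^π (9*x^6 - 18*π*x^5 + 9*π^2*x^4) dx. Term by term:
    ∫_0^π 9*x^6 dx = 9*π^7/7;  ∫_0^π -18*π*x^5 dx = -3*π^7;  ∫_0^π 9*π^2*x^4 dx = 9*π^7/5.
  Sum: 9*π^7/7 − 3*π^7 + 9*π^7/5 = 3*π^7/35.
  ∫_0^π (u')² dx = ∫_0^π (81*x^4 - 108*π*x^3 + 36*π^2*x^2) dx. Term by term:
    ∫_0^π 81*x^4 dx = 81*π^5/5;  ∫_0^π -108*π*x^3 dx = -27*π^5;  ∫_0^π 36*π^2*x^2 dx = 12*π^5.
  Sum: 81*π^5/5 − 27*π^5 + 12*π^5 = 6*π^5/5.
∫_0^π u² dx = 3*π^7/35, so ||u||_L² = sqrt(105)*π^(7/2)/35.
∫_0^π (u')² dx = 6*π^5/5, so ||u'||_L² = sqrt(30)*π^(5/2)/5.
Ratio ||u||_L² / ||u'||_L² = sqrt(14)*π/14.
Sharp Poincaré constant on H^1_0(0, π) is C_P = L/π = 1, achieved by sin(x).
A polynomial bump cannot attain the sharp Poincaré constant (only the first sine eigenfunction does), so the ratio is strictly less than C_P, consistent with ||u||_L² ≤ C_P ||u'||_L².


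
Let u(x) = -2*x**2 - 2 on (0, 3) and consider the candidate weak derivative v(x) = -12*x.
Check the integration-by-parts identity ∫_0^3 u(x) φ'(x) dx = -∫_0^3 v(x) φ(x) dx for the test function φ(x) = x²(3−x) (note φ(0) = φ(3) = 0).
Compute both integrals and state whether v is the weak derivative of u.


LHS = 243/5, RHS = 729/5. No, v is not the weak derivative of u.

u(x) = -2*x**2 - 2, classical derivative u'(x) = -4*x.
φ(x) = x²(3−x), so φ'(x) = 3*x*(2 - x).
Note φ(0) = φ(3) = 0, so the boundary term u·φ vanishes.
LHS = ∫_0^3 u(x) φ'(x) dx = ∫_0^3 (6*x^4 - 12*x^3 + 6*x^2 - 12*x) dx. Term by term:
  ∫_0^3 6*x^4 dx = 1458/5;  ∫_0^3 -12*x^3 dx = -243;  ∫_0^3 6*x^2 dx = 54;
  ∫_0^3 -12*x dx = -54.
Sum: 1458/5 − 243 + 54 − 54 = 243/5.
So LHS = 243/5.
∫_0^3 v(x) φ(x) dx = ∫_0^3 (12*x^4 - 36*x^3) dx. Term by term:
  ∫_0^3 12*x^4 dx = 2916/5;  ∫_0^3 -36*x^3 dx = -729.
Sum: 2916/5 − 729 = -729/5.
So RHS = -∫_0^3 v(x) φ(x) dx = 729/5.
LHS − RHS = -486/5 ≠ 0, so the identity fails.
(For a valid weak derivative the identity must hold for EVERY test function, in particular this one. The failure shows v is NOT the weak derivative of u.)
Correct weak derivative would be u'(x) = -4*x.


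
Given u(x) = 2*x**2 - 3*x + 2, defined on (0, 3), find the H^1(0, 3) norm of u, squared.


||u||_{H^1}^2 = 627/5

The H^1 norm (squared) on an interval (0, L) is
  ||u||_{H^1}^2 = ∫_0^L u(x)^2 dx + ∫_0^L u'(x)^2 dx.
Compute u'(x) = 4*x - 3.
Then u(x)^2 = 4*x**4 - 12*x**3 + 17*x**2 - 12*x + 4 and u'(x)^2 = 16*x**2 - 24*x + 9.
Integrate each monomial from 0 to 3 using ∫_0^3 c·x^n dx = c·3^(n+1)/(n+1):
  ∫_0^3 u(x)^2 dx = ∫_0^3 (4*x^4 - 12*x^3 + 17*x^2 - 12*x + 4) dx. Term by term:
    ∫_0^3 4*x^4 dx = 972/5;  ∫_0^3 -12*x^3 dx = -243;  ∫_0^3 17*x^2 dx = 153;
    ∫_0^3 -12*x dx = -54;  ∫_0^3 4 dx = 12.
  Sum: 972/5 − 243 + 153 − 54 + 12 = 312/5.
  ∫_0^3 u'(x)^2 dx = ∫_0^3 (16*x^2 - 24*x + 9) dx. Term by term:
    ∫_0^3 16*x^2 dx = 144;  ∫_0^3 -24*x dx = -108;  ∫_0^3 9 dx = 27.
  Sum: 144 − 108 + 27 = 63.
Adding: ||u||_{H^1}^2 = 312/5 + 63 = 627/5.


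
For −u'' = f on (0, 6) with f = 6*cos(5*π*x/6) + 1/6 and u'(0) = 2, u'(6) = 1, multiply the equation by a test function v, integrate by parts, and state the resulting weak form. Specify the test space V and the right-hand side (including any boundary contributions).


V = H^1(0, 6) (v unrestricted at boundary; u is determined up to an additive constant); weak form: ∫_0^6 u'v' dx = ∫_0^6 (6*cos(5*π*x/6) + 1/6) v dx + v(6) − 2·v(0) for all v ∈ V.

Multiply both sides by a test function v and integrate from 0 to 6:
  ∫_0^6 −u''(x) v(x) dx = ∫_0^6 f(x) v(x) dx.
Integrate the LHS by parts once:
  ∫_0^6 −u'' v dx = −[u'(x) v(x)]_0^6 + ∫_0^6 u'(x) v'(x) dx.
Thus ∫_0^6 u'(x) v'(x) dx = ∫_0^6 f(x) v(x) dx + [u'(x) v(x)]_0^6.
Choose V so that boundary terms are either known or forced to vanish.
u has inhomogeneous Neumann u'(0) = 2, u'(6) = 1. [u' v]_0^6 = (1)·v(6) − (2)·v(0) = v(6) − 2·v(0). Take V = H^1(0, 6); boundary term becomes part of RHS.
Weak formulation: find u (satisfying any essential BC) such that ∫_0^6 u'(x) v'(x) dx = ∫_0^6 f v dx + v(6) − 2·v(0) for all v ∈ V (Neumann data are natural BCs: they enter the RHS as boundary terms).
Substituting f(x) = 6*cos(5*π*x/6) + 1/6, the right-hand side is ∫_0^6 (6*cos(5*π*x/6) + 1/6) v dx + v(6) − 2·v(0).
Compatibility check (pure Neumann): taking v ≡ 1 ∈ V gives 0 = ∫_0^6 f dx + (1) − (2), i.e. ∫_0^6 f dx must equal u'(0) − u'(6) = 1. Indeed ∫_0^6 (6*cos(5*π*x/6) + 1/6) dx = 1, so the data are compatible. The solution is then unique only up to an additive constant (fix it e.g. by requiring ∫_0^6 u dx = 0).


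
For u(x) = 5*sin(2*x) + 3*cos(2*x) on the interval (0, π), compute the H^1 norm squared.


||u||_{H^1(0,π)}^2 = 85*π

u'(x) = -6*sin(2*x) + 10*cos(2*x).
Expand u² and (u')² and integrate term by term on (0, π), using: for integers n ≥ 1, ∫_0^π sin²(nx) dx = ∫_0^π cos²(nx) dx = π/2; for n ≠ n', ∫_0^π sin(nx)sin(n'x) dx = ∫_0^π cos(nx)cos(n'x) dx = 0; and by product-to-sum, ∫_0^π sin(nx)cos(n'x) dx = ½∫_0^π [sin((n+n')x) + sin((n−n')x)] dx, which is 0 when n+n' is even and 2n/(n²−n'²) when n+n' is odd (it need not vanish on (0, π)).
  u² squared terms: (3)²·∫cos(2x)² dx = 9·π/2 = 9*π/2;  (5)²·∫sin(2x)² dx = 25·π/2 = 25*π/2.
  u² cross terms: 2·(3)·(5)·∫cos(2x)·sin(2x) dx = 30·(0) = 0.
  So ∫_0^π u² dx = 9*π/2 + 25*π/2 + 0 = 17*π.
  (u')² squared terms: (-6)²·∫sin(2x)² dx = 36·π/2 = 18*π;  (10)²·∫cos(2x)² dx = 100·π/2 = 50*π.
  (u')² cross terms: 2·(-6)·(10)·∫sin(2x)·cos(2x) dx = -120·(0) = 0.
  So ∫_0^π (u')² dx = 18*π + 50*π + 0 = 68*π.
||u||_{H^1}^2 = (17*π) + (68*π) = 85*π.


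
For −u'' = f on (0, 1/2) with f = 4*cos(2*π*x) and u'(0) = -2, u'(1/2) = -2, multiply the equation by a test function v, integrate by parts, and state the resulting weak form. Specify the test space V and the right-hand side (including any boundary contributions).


V = H^1(0, 1/2) (v unrestricted at boundary; u is determined up to an additive constant); weak form: ∫_0^1/2 u'v' dx = ∫_0^1/2 (4*cos(2*π*x)) v dx − 2·v(1/2) + 2·v(0) for all v ∈ V.

Multiply both sides by a test function v and integrate from 0 to 1/2:
  ∫_0^1/2 −u''(x) v(x) dx = ∫_0^1/2 f(x) v(x) dx.
Integrate the LHS by parts once:
  ∫_0^1/2 −u'' v dx = −[u'(x) v(x)]_0^1/2 + ∫_0^1/2 u'(x) v'(x) dx.
Thus ∫_0^1/2 u'(x) v'(x) dx = ∫_0^1/2 f(x) v(x) dx + [u'(x) v(x)]_0^1/2.
Choose V so that boundary terms are either known or forced to vanish.
u has inhomogeneous Neumann u'(0) = -2, u'(1/2) = -2. [u' v]_0^1/2 = (-2)·v(1/2) − (-2)·v(0) = − 2·v(1/2) + 2·v(0). Take V = H^1(0, 1/2); boundary term becomes part of RHS.
Weak formulation: find u (satisfying any essential BC) such that ∫_0^1/2 u'(x) v'(x) dx = ∫_0^1/2 f v dx − 2·v(1/2) + 2·v(0) for all v ∈ V (Neumann data are natural BCs: they enter the RHS as boundary terms).
Substituting f(x) = 4*cos(2*π*x), the right-hand side is ∫_0^1/2 (4*cos(2*π*x)) v dx − 2·v(1/2) + 2·v(0).
Compatibility check (pure Neumann): taking v ≡ 1 ∈ V gives 0 = ∫_0^1/2 f dx + (-2) − (-2), i.e. ∫_0^1/2 f dx must equal u'(0) − u'(1/2) = 0. Indeed ∫_0^1/2 (4*cos(2*π*x)) dx = 0, so the data are compatible. The solution is then unique only up to an additive constant (fix it e.g. by requiring ∫_0^1/2 u dx = 0).


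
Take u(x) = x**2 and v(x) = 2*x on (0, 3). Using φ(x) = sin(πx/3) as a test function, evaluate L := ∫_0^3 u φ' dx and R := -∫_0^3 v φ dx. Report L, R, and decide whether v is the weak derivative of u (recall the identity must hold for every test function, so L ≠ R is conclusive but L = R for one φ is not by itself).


LHS = -18/π, RHS = -18/π. Yes, v = u' weakly.

u(x) = x**2, classical derivative u'(x) = 2*x.
φ(x) = sin(πx/3), so φ'(x) = π*cos(π*x/3)/3.
Note φ(0) = φ(3) = 0, so the boundary term u·φ vanishes.
LHS = ∫_0^3 u(x) φ'(x) dx = ∫_0^3 (π*x^2*cos(π*x/3)/3) dx. Term by term:
  ∫_0^3 π*x^2*cos(π*x/3)/3 dx = -18/π.
So LHS = -18/π.
∫_0^3 v(x) φ(x) dx = ∫_0^3 (2*x*sin(π*x/3)) dx. Term by term:
  ∫_0^3 2*x*sin(π*x/3) dx = 18/π.
So RHS = -∫_0^3 v(x) φ(x) dx = -18/π.
LHS = RHS, so the identity holds for this test φ.
Moreover u is smooth here and v(x) = u'(x) = 2*x pointwise, so the identity holds for every test function. Hence v is the weak derivative of u.


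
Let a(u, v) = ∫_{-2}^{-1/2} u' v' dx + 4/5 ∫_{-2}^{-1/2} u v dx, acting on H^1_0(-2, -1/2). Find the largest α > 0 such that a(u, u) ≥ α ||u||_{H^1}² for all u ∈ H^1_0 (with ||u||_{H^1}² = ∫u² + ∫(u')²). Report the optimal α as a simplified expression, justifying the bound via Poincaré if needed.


α = 4*(9 + 5*π^2)/(5*(9 + 4*π^2))

Coercivity of a(·,·) on H^1_0(-2, -1/2) means a(u, u) ≥ α ||u||_{H^1}² for every u ∈ H^1_0.
The interval has length L = 3/2, and Poincaré/coercivity depend only on L. Here a(u, u) = ∫(u')² + (4/5)·∫u².
Here 0 < c = 4/5 < 1. The condition a(u,u) ≥ α||u||_{H^1}² reads (1−α)∫(u')² ≥ (α−c)∫u². Any admissible α is ≤ 1 (rapidly oscillating u have ∫u²/∫(u')² → 0), and α = 1 would force 0 ≥ (1−c)∫u², impossible since c < 1; so 1−α > 0. By the sharp Poincaré inequality on H^1_0 of an interval of length L, ∫(u')² ≥ (π/L)²∫u² with equality for the first sine mode sin(π(x−x₀)/L) (x₀ the left endpoint), so the inequality holds for all u iff (1−α)(π/L)² ≥ α − c, i.e. α ≤ ((π/L)² + c)/((π/L)² + 1) = (1 + c(L/π)²)/(1 + (L/π)²). With (π/L)² = 4*π^2/9 and c = 4/5, the largest admissible constant is α = ((π/L)² + c)/((π/L)² + 1).
Simplifying, α = 4*(9 + 5*π^2)/(5*(9 + 4*π^2)).


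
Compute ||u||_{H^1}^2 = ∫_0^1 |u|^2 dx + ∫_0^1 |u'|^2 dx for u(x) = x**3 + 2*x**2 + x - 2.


||u||_{H^1}^2 = 458/21

The H^1 norm (squared) on an interval (0, L) is
  ||u||_{H^1}^2 = ∫_0^L u(x)^2 dx + ∫_0^L u'(x)^2 dx.
Compute u'(x) = 3*x**2 + 4*x + 1.
Then u(x)^2 = x**6 + 4*x**5 + 6*x**4 - 7*x**2 - 4*x + 4 and u'(x)^2 = 9*x**4 + 24*x**3 + 22*x**2 + 8*x + 1.
Integrate each monomial from 0 to 1 using ∫_0^1 c·x^n dx = c·1^(n+1)/(n+1):
  ∫_0^1 u(x)^2 dx = ∫_0^1 (x^6 + 4*x^5 + 6*x^4 - 7*x^2 - 4*x + 4) dx. Term by term:
    ∫_0^1 x^6 dx = 1/7;  ∫_0^1 4*x^5 dx = 2/3;  ∫_0^1 6*x^4 dx = 6/5;
    ∫_0^1 -7*x^2 dx = -7/3;  ∫_0^1 -4*x dx = -2;  ∫_0^1 4 dx = 4.
  Sum: 1/7 + 2/3 + 6/5 − 7/3 − 2 + 4 = 176/105.
  ∫_0^1 u'(x)^2 dx = ∫_0^1 (9*x^4 + 24*x^3 + 22*x^2 + 8*x + 1) dx. Term by term:
    ∫_0^1 9*x^4 dx = 9/5;  ∫_0^1 24*x^3 dx = 6;  ∫_0^1 22*x^2 dx = 22/3;
    ∫_0^1 8*x dx = 4;  ∫_0^1 1 dx = 1.
  Sum: 9/5 + 6 + 22/3 + 4 + 1 = 302/15.
Adding: ||u||_{H^1}^2 = 176/105 + 302/15 = 458/21.


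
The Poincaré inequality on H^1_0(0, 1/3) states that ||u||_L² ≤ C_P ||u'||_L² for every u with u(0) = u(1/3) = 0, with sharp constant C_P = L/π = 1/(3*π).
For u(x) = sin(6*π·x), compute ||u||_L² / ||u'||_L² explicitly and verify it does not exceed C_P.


||u||_L² / ||u'||_L² = 1/(6*π) < C_P = 1/(3*π).

u(x) = sin(6*π·x), so u'(x) = 6*π*cos(6*π*x).
Writing u(x) = A·sin(kπx/L) with A = 1 and k = 2, use ∫_0^L sin²(kπx/L) dx = L/2 and ∫_0^L cos²(kπx/L) dx = L/2.
u² = 1·sin²(6*π·x) and (u')² = 36*π^2·cos²(6*π·x), and each of sin², cos² integrates to L/2 = 1/6 over (0, 1/3).
∫_0^1/3 u² dx = 1/6, so ||u||_L² = sqrt(6)/6.
∫_0^1/3 (u')² dx = 6*π^2, so ||u'||_L² = sqrt(6)*π.
Ratio ||u||_L² / ||u'||_L² = 1/(6*π).
Sharp Poincaré constant on H^1_0(0, 1/3) is C_P = L/π = 1/(3*π), achieved by sin(3*π·x).
This is the k = 2 harmonic; the ratio L/(kπ) is strictly less than C_P = L/π, consistent with the sharp inequality ||u||_L² ≤ C_P ||u'||_L².


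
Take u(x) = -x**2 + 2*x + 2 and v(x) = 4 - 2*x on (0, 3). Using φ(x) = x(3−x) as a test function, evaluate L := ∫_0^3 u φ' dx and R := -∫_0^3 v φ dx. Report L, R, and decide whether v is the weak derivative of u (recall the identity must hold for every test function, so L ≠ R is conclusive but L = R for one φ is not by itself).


LHS = 9/2, RHS = -9/2. No, v is not the weak derivative of u.

u(x) = -x**2 + 2*x + 2, classical derivative u'(x) = 2 - 2*x.
φ(x) = x(3−x), so φ'(x) = 3 - 2*x.
Note φ(0) = φ(3) = 0, so the boundary term u·φ vanishes.
LHS = ∫_0^3 u(x) φ'(x) dx = ∫_0^3 (2*x^3 - 7*x^2 + 2*x + 6) dx. Term by term:
  ∫_0^3 2*x^3 dx = 81/2;  ∫_0^3 -7*x^2 dx = -63;  ∫_0^3 2*x dx = 9;
  ∫_0^3 6 dx = 18.
Sum: 81/2 − 63 + 9 + 18 = 9/2.
So LHS = 9/2.
∫_0^3 v(x) φ(x) dx = ∫_0^3 (2*x^3 - 10*x^2 + 12*x) dx. Term by term:
  ∫_0^3 2*x^3 dx = 81/2;  ∫_0^3 -10*x^2 dx = -90;  ∫_0^3 12*x dx = 54.
Sum: 81/2 − 90 + 54 = 9/2.
So RHS = -∫_0^3 v(x) φ(x) dx = -9/2.
LHS − RHS = 9 ≠ 0, so the identity fails.
(For a valid weak derivative the identity must hold for EVERY test function, in particular this one. The failure shows v is NOT the weak derivative of u.)
Correct weak derivative would be u'(x) = 2 - 2*x.


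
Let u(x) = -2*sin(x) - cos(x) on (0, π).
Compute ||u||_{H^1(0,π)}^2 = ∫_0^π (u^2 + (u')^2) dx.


||u||_{H^1(0,π)}^2 = 5*π

u'(x) = sin(x) - 2*cos(x).
Expand u² and (u')² and integrate term by term on (0, π), using: for integers n ≥ 1, ∫_0^π sin²(nx) dx = ∫_0^π cos²(nx) dx = π/2; for n ≠ n', ∫_0^π sin(nx)sin(n'x) dx = ∫_0^π cos(nx)cos(n'x) dx = 0; and by product-to-sum, ∫_0^π sin(nx)cos(n'x) dx = ½∫_0^π [sin((n+n')x) + sin((n−n')x)] dx, which is 0 when n+n' is even and 2n/(n²−n'²) when n+n' is odd (it need not vanish on (0, π)).
  u² squared terms: (-1)²·∫cos(x)² dx = 1·π/2 = π/2;  (-2)²·∫sin(x)² dx = 4·π/2 = 2*π.
  u² cross terms: 2·(-1)·(-2)·∫cos(x)·sin(x) dx = 4·(0) = 0.
  So ∫_0^π u² dx = π/2 + 2*π + 0 = 5*π/2.
  (u')² squared terms: (-2)²·∫cos(x)² dx = 4·π/2 = 2*π;  (1)²·∫sin(x)² dx = 1·π/2 = π/2.
  (u')² cross terms: 2·(-2)·(1)·∫cos(x)·sin(x) dx = -4·(0) = 0.
  So ∫_0^π (u')² dx = 2*π + π/2 + 0 = 5*π/2.
||u||_{H^1}^2 = (5*π/2) + (5*π/2) = 5*π.


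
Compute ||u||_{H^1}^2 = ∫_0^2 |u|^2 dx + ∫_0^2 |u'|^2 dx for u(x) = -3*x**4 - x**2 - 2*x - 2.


||u||_{H^1}^2 = 142144/35

The H^1 norm (squared) on an interval (0, L) is
  ||u||_{H^1}^2 = ∫_0^L u(x)^2 dx + ∫_0^L u'(x)^2 dx.
Compute u'(x) = -12*x**3 - 2*x - 2.
Then u(x)^2 = 9*x**8 + 6*x**6 + 12*x**5 + 13*x**4 + 4*x**3 + 8*x**2 + 8*x + 4 and u'(x)^2 = 144*x**6 + 48*x**4 + 48*x**3 + 4*x**2 + 8*x + 4.
Integrate each monomial from 0 to 2 using ∫_0^2 c·x^n dx = c·2^(n+1)/(n+1):
  ∫_0^2 u(x)^2 dx = ∫_0^2 (9*x^8 + 6*x^6 + 12*x^5 + 13*x^4 + 4*x^3 + 8*x^2 + 8*x + 4) dx. Term by term:
    ∫_0^2 9*x^8 dx = 512;  ∫_0^2 6*x^6 dx = 768/7;  ∫_0^2 12*x^5 dx = 128;
    ∫_0^2 13*x^4 dx = 416/5;  ∫_0^2 4*x^3 dx = 16;  ∫_0^2 8*x^2 dx = 64/3;
    ∫_0^2 8*x dx = 16;  ∫_0^2 4 dx = 8.
  Sum: 512 + 768/7 + 128 + 416/5 + 16 + 64/3 + 16 + 8 = 93896/105.
  ∫_0^2 u'(x)^2 dx = ∫_0^2 (144*x^6 + 48*x^4 + 48*x^3 + 4*x^2 + 8*x + 4) dx. Term by term:
    ∫_0^2 144*x^6 dx = 18432/7;  ∫_0^2 48*x^4 dx = 1536/5;  ∫_0^2 48*x^3 dx = 192;
    ∫_0^2 4*x^2 dx = 32/3;  ∫_0^2 8*x dx = 16;  ∫_0^2 4 dx = 8.
  Sum: 18432/7 + 1536/5 + 192 + 32/3 + 16 + 8 = 332536/105.
Adding: ||u||_{H^1}^2 = 93896/105 + 332536/105 = 142144/35.
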